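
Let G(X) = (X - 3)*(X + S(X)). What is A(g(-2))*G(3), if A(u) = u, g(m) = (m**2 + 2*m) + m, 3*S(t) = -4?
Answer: 0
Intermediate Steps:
S(t) = -4/3 (S(t) = (1/3)*(-4) = -4/3)
g(m) = m**2 + 3*m
G(X) = (-3 + X)*(-4/3 + X) (G(X) = (X - 3)*(X - 4/3) = (-3 + X)*(-4/3 + X))
A(g(-2))*G(3) = (-2*(3 - 2))*(4 + 3**2 - 13/3*3) = (-2*1)*(4 + 9 - 13) = -2*0 = 0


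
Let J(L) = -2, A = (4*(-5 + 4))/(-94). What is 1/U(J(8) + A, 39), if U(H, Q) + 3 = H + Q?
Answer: 47/1600 ≈ 0.029375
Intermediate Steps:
A = 2/47 (A = (4*(-1))*(-1/94) = -4*(-1/94) = 2/47 ≈ 0.042553)
U(H, Q) = -3 + H + Q (U(H, Q) = -3 + (H + Q) = -3 + H + Q)
1/U(J(8) + A, 39) = 1/(-3 + (-2 + 2/47) + 39) = 1/(-3 - 92/47 + 39) = 1/(1600/47) = 47/1600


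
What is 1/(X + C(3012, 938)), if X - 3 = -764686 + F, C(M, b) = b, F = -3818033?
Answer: -1/4581778 ≈ -2.1826e-7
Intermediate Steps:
X = -4582716 (X = 3 + (-764686 - 3818033) = 3 - 4582719 = -4582716)
1/(X + C(3012, 938)) = 1/(-4582716 + 938) = 1/(-4581778) = -1/4581778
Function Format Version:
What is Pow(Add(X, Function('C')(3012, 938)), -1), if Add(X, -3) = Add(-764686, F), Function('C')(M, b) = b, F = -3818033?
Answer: Rational(-1, 4581778) ≈ -2.1826e-7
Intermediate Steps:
X = -4582716 (X = Add(3, Add(-764686, -3818033)) = Add(3, -4582719) = -4582716)
Pow(Add(X, Function('C')(3012, 938)), -1) = Pow(Add(-4582716, 938), -1) = Pow(-4581778, -1) = Rational(-1, 4581778)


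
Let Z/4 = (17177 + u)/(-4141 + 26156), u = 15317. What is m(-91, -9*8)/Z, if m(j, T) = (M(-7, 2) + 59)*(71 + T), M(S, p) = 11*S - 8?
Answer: 40885/9284 ≈ 4.4038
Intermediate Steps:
Z = 18568/3145 (Z = 4*((17177 + 15317)/(-4141 + 26156)) = 4*(32494/22015) = 4*(32494*(1/22015)) = 4*(4642/3145) = 18568/3145 ≈ 5.9040)
M(S, p) = -8 + 11*S
m(j, T) = -1846 - 26*T (m(j, T) = ((-8 + 11*(-7)) + 59)*(71 + T) = ((-8 - 77) + 59)*(71 + T) = (-85 + 59)*(71 + T) = -26*(71 + T) = -1846 - 26*T)
m(-91, -9*8)/Z = (-1846 - (-234)*8)/(18568/3145) = (-1846 - 26*(-72))*(3145/18568) = (-1846 + 1872)*(3145/18568) = 26*(3145/18568) = 40885/9284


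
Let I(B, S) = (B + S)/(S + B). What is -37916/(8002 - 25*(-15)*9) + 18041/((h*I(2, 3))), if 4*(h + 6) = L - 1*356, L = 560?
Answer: 203546237/511965 ≈ 397.58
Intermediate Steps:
I(B, S) = 1 (I(B, S) = (B + S)/(B + S) = 1)
h = 45 (h = -6 + (560 - 1*356)/4 = -6 + (560 - 356)/4 = -6 + (¼)*204 = -6 + 51 = 45)
-37916/(8002 - 25*(-15)*9) + 18041/((h*I(2, 3))) = -37916/(8002 - 25*(-15)*9) + 18041/((45*1)) = -37916/(8002 + 375*9) + 18041/45 = -37916/(8002 + 3375) + 18041*(1/45) = -37916/11377 + 18041/45 = 203546237/511965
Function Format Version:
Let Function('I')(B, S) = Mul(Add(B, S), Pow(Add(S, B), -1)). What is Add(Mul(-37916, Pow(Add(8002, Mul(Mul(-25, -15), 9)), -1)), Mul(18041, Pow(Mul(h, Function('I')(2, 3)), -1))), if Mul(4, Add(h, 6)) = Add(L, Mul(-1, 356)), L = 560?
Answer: Rational(203546237, 511965) ≈ 397.58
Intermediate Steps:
Function('I')(B, S) = 1 (Function('I')(B, S) = Mul(Add(B, S), Pow(Add(B, S), -1)) = 1)
h = 45 (h = Add(-6, Mul(Rational(1, 4), Add(560, Mul(-1, 356)))) = Add(-6, Mul(Rational(1, 4), Add(560, -356))) = Add(-6, Mul(Rational(1, 4), 204)) = Add(-6, 51) = 45)
Add(Mul(-37916, Pow(Add(8002, Mul(Mul(-25, -15), 9)), -1)), Mul(18041, Pow(Mul(h, Function('I')(2, 3)), -1))) = Add(Mul(-37916, Pow(Add(8002, Mul(Mul(-25, -15), 9)), -1)), Mul(18041, Pow(Mul(45, 1), -1))) = Add(Mul(-37916, Pow(Add(8002, Mul(375, 9)), -1)), Mul(18041, Pow(45, -1))) = Add(Mul(-37916, Pow(Add(8002, 3375), -1)), Mul(18041, Rational(1, 45))) = Add(Mul(-37916, Pow(11377, -1)), Rational(18041, 45)) = Add(Mul(-37916, Rational(1, 11377)), Rational(18041, 45)) = Add(Rational(-37916, 11377), Rational(18041, 45)) = Rational(203546237, 511965)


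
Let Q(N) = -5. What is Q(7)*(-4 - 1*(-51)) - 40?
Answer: -275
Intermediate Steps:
Q(7)*(-4 - 1*(-51)) - 40 = -5*(-4 - 1*(-51)) - 40 = -5*(-4 + 51) - 40 = -5*47 - 40 = -235 - 40 = -275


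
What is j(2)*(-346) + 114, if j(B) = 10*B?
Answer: -6806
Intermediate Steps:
j(2)*(-346) + 114 = (10*2)*(-346) + 114 = 20*(-346) + 114 = -6920 + 114 = -6806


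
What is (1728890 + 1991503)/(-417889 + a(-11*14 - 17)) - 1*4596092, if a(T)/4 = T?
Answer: -1923803737109/418573 ≈ -4.5961e+6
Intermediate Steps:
a(T) = 4*T
(1728890 + 1991503)/(-417889 + a(-11*14 - 17)) - 1*4596092 = (1728890 + 1991503)/(-417889 + 4*(-11*14 - 17)) - 1*4596092 = 3720393/(-417889 + 4*(-154 - 17)) - 4596092 = 3720393/(-417889 + 4*(-171)) - 4596092 = 3720393/(-417889 - 684) - 4596092 = 3720393/(-418573) - 4596092 = 3720393*(-1/418573) - 4596092 = -3720393/418573 - 4596092 = -1923803737109/418573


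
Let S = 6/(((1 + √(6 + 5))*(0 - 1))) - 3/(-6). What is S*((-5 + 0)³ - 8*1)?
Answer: -1463/10 + 399*√11/5 ≈ 118.37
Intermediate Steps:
S = ½ + 6/(-1 - √11) (S = 6/(((1 + √11)*(-1))) - 3*(-⅙) = 6/(-1 - √11) + ½ = ½ + 6/(-1 - √11) ≈ -0.88997)
S*((-5 + 0)³ - 8*1) = (11/10 - 3*√11/5)*((-5 + 0)³ - 8*1) = (11/10 - 3*√11/5)*((-5)³ - 8) = (11/10 - 3*√11/5)*(-125 - 8) = (11/10 - 3*√11/5)*(-133) = -1463/10 + 399*√11/5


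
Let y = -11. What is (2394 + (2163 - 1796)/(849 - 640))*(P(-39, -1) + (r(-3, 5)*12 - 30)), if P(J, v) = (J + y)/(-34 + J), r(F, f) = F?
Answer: -2387399584/15257 ≈ -1.5648e+5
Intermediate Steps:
P(J, v) = (-11 + J)/(-34 + J) (P(J, v) = (J - 11)/(-34 + J) = (-11 + J)/(-34 + J))
(2394 + (2163 - 1796)/(849 - 640))*(P(-39, -1) + (r(-3, 5)*12 - 30)) = (2394 + (2163 - 1796)/(849 - 640))*((-11 - 39)/(-34 - 39) + (-3*12 - 30)) = (2394 + 367/209)*(-50/(-73) + (-36 - 30)) = (2394 + 367*(1/209))*(-1/73*(-50) - 66) = (2394 + 367/209)*(50/73 - 66) = (500713/209)*(-4768/73) = -2387399584/15257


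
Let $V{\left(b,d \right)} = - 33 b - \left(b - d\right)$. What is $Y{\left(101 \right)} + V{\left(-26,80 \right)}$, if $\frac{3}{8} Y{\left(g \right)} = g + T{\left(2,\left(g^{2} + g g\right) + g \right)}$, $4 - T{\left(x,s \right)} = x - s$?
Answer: $\frac{167740}{3} \approx 55913.0$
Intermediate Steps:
$T{\left(x,s \right)} = 4 + s - x$ ($T{\left(x,s \right)} = 4 - \left(x - s\right) = 4 + \left(s - x\right) = 4 + s - x$)
$V{\left(b,d \right)} = d - 34 b$
$Y{\left(g \right)} = \frac{16}{3} + \frac{16 g}{3} + \frac{16 g^{2}}{3}$ ($Y{\left(g \right)} = \frac{8 \left(g + \left(4 + \left(\left(g^{2} + g g\right) + g\right) - 2\right)\right)}{3} = \frac{8 \left(g + \left(4 + \left(\left(g^{2} + g^{2}\right) + g\right) - 2\right)\right)}{3} = \frac{8 \left(g + \left(4 + \left(2 g^{2} + g\right) - 2\right)\right)}{3} = \frac{8 \left(g + \left(4 + \left(g + 2 g^{2}\right) - 2\right)\right)}{3} = \frac{8 \left(g + \left(2 + g + 2 g^{2}\right)\right)}{3} = \frac{8 \left(2 + 2 g + 2 g^{2}\right)}{3} = \frac{16}{3} + \frac{16 g}{3} + \frac{16 g^{2}}{3}$)
$Y{\left(101 \right)} + V{\left(-26,80 \right)} = \left(\frac{16}{3} + \frac{16}{3} \cdot 101 + \frac{16 \cdot 101^{2}}{3}\right) + \left(80 - -884\right) = \left(\frac{16}{3} + \frac{1616}{3} + \frac{16}{3} \cdot 10201\right) + \left(80 + 884\right) = \left(\frac{16}{3} + \frac{1616}{3} + \frac{163216}{3}\right) + 964 = \frac{164848}{3} + 964 = \frac{167740}{3}$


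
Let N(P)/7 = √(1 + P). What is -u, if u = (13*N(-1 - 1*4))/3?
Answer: -182*I/3 ≈ -60.667*I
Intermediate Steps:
N(P) = 7*√(1 + P)
u = 182*I/3 (u = (13*(7*√(1 + (-1 - 1*4))))/3 = (13*(7*√(1 + (-1 - 4))))*(⅓) = (13*(7*√(1 - 5)))*(⅓) = (13*(7*√(-4)))*(⅓) = (13*(7*(2*I)))*(⅓) = (13*(14*I))*(⅓) = (182*I)*(⅓) = 182*I/3 ≈ 60.667*I)
-u = -182*I/3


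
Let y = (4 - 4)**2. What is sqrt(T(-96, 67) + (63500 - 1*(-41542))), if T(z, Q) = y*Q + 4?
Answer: sqrt(105046) ≈ 324.11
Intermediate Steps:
y = 0 (y = 0**2 = 0)
T(z, Q) = 4 (T(z, Q) = 0*Q + 4 = 0 + 4 = 4)
sqrt(T(-96, 67) + (63500 - 1*(-41542))) = sqrt(4 + (63500 - 1*(-41542))) = sqrt(4 + (63500 + 41542)) = sqrt(4 + 105042) = sqrt(105046)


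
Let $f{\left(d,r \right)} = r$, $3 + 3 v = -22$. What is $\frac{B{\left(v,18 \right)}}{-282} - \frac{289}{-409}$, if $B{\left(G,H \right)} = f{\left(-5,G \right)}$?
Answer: $\frac{254719}{346014} \approx 0.73615$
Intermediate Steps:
$v = - \frac{25}{3}$ ($v = -1 + \frac{1}{3} \left(-22\right) = -1 - \frac{22}{3} = - \frac{25}{3} \approx -8.3333$)
$B{\left(G,H \right)} = G$
$\frac{B{\left(v,18 \right)}}{-282} - \frac{289}{-409} = - \frac{25}{3 \left(-282\right)} - \frac{289}{-409} = \left(- \frac{25}{3}\right) \left(- \frac{1}{282}\right) - - \frac{289}{409} = \frac{25}{846} + \frac{289}{409} = \frac{254719}{346014}$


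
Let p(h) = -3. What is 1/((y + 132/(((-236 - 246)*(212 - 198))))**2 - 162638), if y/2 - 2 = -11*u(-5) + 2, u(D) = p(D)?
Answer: -2845969/447286418197 ≈ -6.3627e-6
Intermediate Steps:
u(D) = -3
y = 74 (y = 4 + 2*(-11*(-3) + 2) = 4 + 2*(33 + 2) = 4 + 2*35 = 4 + 70 = 74)
1/((y + 132/(((-236 - 246)*(212 - 198))))**2 - 162638) = 1/((74 + 132/(((-236 - 246)*(212 - 198))))**2 - 162638) = 1/((74 + 132/((-482*14)))**2 - 162638) = 1/((74 + 132/(-6748))**2 - 162638) = 1/((74 + 132*(-1/6748))**2 - 162638) = 1/((74 - 33/1687)**2 - 162638) = 1/((124805/1687)**2 - 162638) = 1/(15576288025/2845969 - 162638) = 1/(-447286418197/2845969) = -2845969/447286418197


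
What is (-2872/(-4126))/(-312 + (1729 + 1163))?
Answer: 359/1330635 ≈ 0.00026980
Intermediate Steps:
(-2872/(-4126))/(-312 + (1729 + 1163)) = (-2872*(-1/4126))/(-312 + 2892) = (1436/2063)/2580 = (1436/2063)*(1/2580) = 359/1330635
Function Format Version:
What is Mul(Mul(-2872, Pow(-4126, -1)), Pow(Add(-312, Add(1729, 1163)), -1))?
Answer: Rational(359, 1330635) ≈ 0.00026980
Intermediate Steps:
Mul(Mul(-2872, Pow(-4126, -1)), Pow(Add(-312, Add(1729, 1163)), -1)) = Mul(Mul(-2872, Rational(-1, 4126)), Pow(Add(-312, 2892), -1)) = Mul(Rational(1436, 2063), Pow(2580, -1)) = Mul(Rational(1436, 2063), Rational(1, 2580)) = Rational(359, 1330635)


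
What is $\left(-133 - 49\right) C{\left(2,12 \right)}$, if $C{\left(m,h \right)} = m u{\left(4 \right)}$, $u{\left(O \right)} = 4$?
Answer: $-1456$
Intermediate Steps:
$C{\left(m,h \right)} = 4 m$ ($C{\left(m,h \right)} = m 4 = 4 m$)
$\left(-133 - 49\right) C{\left(2,12 \right)} = \left(-133 - 49\right) 4 \cdot 2 = \left(-182\right) 8 = -1456$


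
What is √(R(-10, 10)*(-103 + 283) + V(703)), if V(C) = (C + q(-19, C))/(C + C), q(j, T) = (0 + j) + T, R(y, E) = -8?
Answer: I*√7880038/74 ≈ 37.934*I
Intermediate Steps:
q(j, T) = T + j (q(j, T) = j + T = T + j)
V(C) = (-19 + 2*C)/(2*C) (V(C) = (C + (C - 19))/(C + C) = (C + (-19 + C))/((2*C)) = (-19 + 2*C)*(1/(2*C)) = (-19 + 2*C)/(2*C))
√(R(-10, 10)*(-103 + 283) + V(703)) = √(-8*(-103 + 283) + (-19/2 + 703)/703) = √(-8*180 + (1/703)*(1387/2)) = √(-1440 + 73/74) = √(-106487/74) = I*√7880038/74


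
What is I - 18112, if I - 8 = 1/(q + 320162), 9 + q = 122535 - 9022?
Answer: -7851089263/433666 ≈ -18104.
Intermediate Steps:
q = 113504 (q = -9 + (122535 - 9022) = -9 + 113513 = 113504)
I = 3469329/433666 (I = 8 + 1/(113504 + 320162) = 8 + 1/433666 = 3469329/433666 ≈ 8.0000)
I - 18112 = 3469329/433666 - 18112 = -7851089263/433666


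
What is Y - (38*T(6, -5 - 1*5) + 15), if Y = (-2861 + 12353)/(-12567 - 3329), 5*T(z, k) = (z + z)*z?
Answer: -11182779/19870 ≈ -562.80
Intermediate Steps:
T(z, k) = 2*z**2/5 (T(z, k) = ((z + z)*z)/5 = ((2*z)*z)/5 = (2*z**2)/5 = 2*z**2/5)
Y = -2373/3974 (Y = 9492/(-15896) = 9492*(-1/15896) = -2373/3974 ≈ -0.59713)
Y - (38*T(6, -5 - 1*5) + 15) = -2373/3974 - (38*((2/5)*6**2) + 15) = -2373/3974 - (38*((2/5)*36) + 15) = -2373/3974 - (38*(72/5) + 15) = -2373/3974 - (2736/5 + 15) = -2373/3974 - 1*2811/5 = -2373/3974 - 2811/5 = -11182779/19870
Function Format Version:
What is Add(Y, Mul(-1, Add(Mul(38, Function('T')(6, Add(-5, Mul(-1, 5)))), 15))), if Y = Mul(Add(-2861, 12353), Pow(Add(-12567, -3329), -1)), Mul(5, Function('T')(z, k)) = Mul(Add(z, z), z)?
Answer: Rational(-11182779, 19870) ≈ -562.80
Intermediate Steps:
Function('T')(z, k) = Mul(Rational(2, 5), Pow(z, 2)) (Function('T')(z, k) = Mul(Rational(1, 5), Mul(Add(z, z), z)) = Mul(Rational(1, 5), Mul(Mul(2, z), z)) = Mul(Rational(1, 5), Mul(2, Pow(z, 2))) = Mul(Rational(2, 5), Pow(z, 2)))
Y = Rational(-2373, 3974) (Y = Mul(9492, Pow(-15896, -1)) = Mul(9492, Rational(-1, 15896)) = Rational(-2373, 3974) ≈ -0.59713)
Add(Y, Mul(-1, Add(Mul(38, Function('T')(6, Add(-5, Mul(-1, 5)))), 15))) = Add(Rational(-2373, 3974), Mul(-1, Add(Mul(38, Mul(Rational(2, 5), Pow(6, 2))), 15))) = Add(Rational(-2373, 3974), Mul(-1, Add(Mul(38, Mul(Rational(2, 5), 36)), 15))) = Add(Rational(-2373, 3974), Mul(-1, Add(Mul(38, Rational(72, 5)), 15))) = Add(Rational(-2373, 3974), Mul(-1, Add(Rational(2736, 5), 15))) = Add(Rational(-2373, 3974), Mul(-1, Rational(2811, 5))) = Add(Rational(-2373, 3974), Rational(-2811, 5)) = Rational(-11182779, 19870)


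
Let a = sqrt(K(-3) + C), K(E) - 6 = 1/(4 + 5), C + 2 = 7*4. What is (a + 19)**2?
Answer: 5476/9 ≈ 608.44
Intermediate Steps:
C = 26 (C = -2 + 7*4 = -2 + 28 = 26)
K(E) = 55/9 (K(E) = 6 + 1/(4 + 5) = 6 + 1/9 = 55/9)
a = 17/3 (a = sqrt(55/9 + 26) = sqrt(289/9) = 17/3 ≈ 5.6667)
(a + 19)**2 = (17/3 + 19)**2 = (74/3)**2 = 5476/9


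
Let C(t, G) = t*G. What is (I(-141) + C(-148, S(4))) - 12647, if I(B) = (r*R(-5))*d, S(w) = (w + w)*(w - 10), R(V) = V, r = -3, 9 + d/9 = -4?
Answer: -7298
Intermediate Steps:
d = -117 (d = -81 + 9*(-4) = -81 - 36 = -117)
S(w) = 2*w*(-10 + w) (S(w) = (2*w)*(-10 + w) = 2*w*(-10 + w))
C(t, G) = G*t
I(B) = -1755 (I(B) = -3*(-5)*(-117) = 15*(-117) = -1755)
(I(-141) + C(-148, S(4))) - 12647 = (-1755 + (2*4*(-10 + 4))*(-148)) - 12647 = (-1755 + (2*4*(-6))*(-148)) - 12647 = (-1755 - 48*(-148)) - 12647 = (-1755 + 7104) - 12647 = 5349 - 12647 = -7298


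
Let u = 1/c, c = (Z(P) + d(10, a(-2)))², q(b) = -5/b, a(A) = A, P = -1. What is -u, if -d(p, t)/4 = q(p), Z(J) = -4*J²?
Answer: -¼ ≈ -0.25000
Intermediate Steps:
d(p, t) = 20/p (d(p, t) = -(-20)/p = 20/p)
c = 4 (c = (-4*(-1)² + 20/10)² = (-4*1 + 20*(⅒))² = (-4 + 2)² = (-2)² = 4)
u = ¼ (u = 1/4 = ¼ ≈ 0.25000)
-u = -1*¼ = -¼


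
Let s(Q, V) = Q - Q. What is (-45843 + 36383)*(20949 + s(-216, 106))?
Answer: -198177540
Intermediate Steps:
s(Q, V) = 0
(-45843 + 36383)*(20949 + s(-216, 106)) = (-45843 + 36383)*(20949 + 0) = -9460*20949 = -198177540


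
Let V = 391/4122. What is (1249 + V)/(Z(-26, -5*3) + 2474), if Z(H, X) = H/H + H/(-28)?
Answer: 36041383/71440443 ≈ 0.50450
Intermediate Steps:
Z(H, X) = 1 - H/28 (Z(H, X) = 1 + H*(-1/28) = 1 - H/28)
V = 391/4122 (V = 391*(1/4122) = 391/4122 ≈ 0.094857)
(1249 + V)/(Z(-26, -5*3) + 2474) = (1249 + 391/4122)/((1 - 1/28*(-26)) + 2474) = 5148769/(4122*((1 + 13/14) + 2474)) = 5148769/(4122*(27/14 + 2474)) = 5148769/(4122*(34663/14)) = (5148769/4122)*(14/34663) = 36041383/71440443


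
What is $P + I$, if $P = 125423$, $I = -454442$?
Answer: $-329019$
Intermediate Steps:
$P + I = 125423 - 454442 = -329019$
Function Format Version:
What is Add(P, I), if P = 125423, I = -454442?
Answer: -329019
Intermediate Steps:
Add(P, I) = Add(125423, -454442) = -329019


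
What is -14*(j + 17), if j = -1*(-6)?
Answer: -322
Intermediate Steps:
j = 6
-14*(j + 17) = -14*(6 + 17) = -14*23 = -322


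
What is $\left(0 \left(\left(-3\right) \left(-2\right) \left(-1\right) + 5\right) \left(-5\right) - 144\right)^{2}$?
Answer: $20736$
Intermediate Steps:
$\left(0 \left(\left(-3\right) \left(-2\right) \left(-1\right) + 5\right) \left(-5\right) - 144\right)^{2} = \left(0 \left(6 \left(-1\right) + 5\right) \left(-5\right) - 144\right)^{2} = \left(0 \left(-6 + 5\right) \left(-5\right) - 144\right)^{2} = \left(0 \left(-1\right) \left(-5\right) - 144\right)^{2} = \left(0 \left(-5\right) - 144\right)^{2} = \left(0 - 144\right)^{2} = \left(-144\right)^{2} = 20736$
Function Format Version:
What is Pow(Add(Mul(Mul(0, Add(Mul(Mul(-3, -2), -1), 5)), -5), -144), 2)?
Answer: 20736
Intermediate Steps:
Pow(Add(Mul(Mul(0, Add(Mul(Mul(-3, -2), -1), 5)), -5), -144), 2) = Pow(Add(Mul(Mul(0, Add(Mul(6, -1), 5)), -5), -144), 2) = Pow(Add(Mul(Mul(0, Add(-6, 5)), -5), -144), 2) = Pow(Add(Mul(Mul(0, -1), -5), -144), 2) = Pow(Add(Mul(0, -5), -144), 2) = Pow(Add(0, -144), 2) = Pow(-144, 2) = 20736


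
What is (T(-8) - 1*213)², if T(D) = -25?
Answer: 56644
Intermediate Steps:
(T(-8) - 1*213)² = (-25 - 1*213)² = (-25 - 213)² = (-238)² = 56644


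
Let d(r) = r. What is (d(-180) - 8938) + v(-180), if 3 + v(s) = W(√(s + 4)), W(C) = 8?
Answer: -9113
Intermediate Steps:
v(s) = 5 (v(s) = -3 + 8 = 5)
(d(-180) - 8938) + v(-180) = (-180 - 8938) + 5 = -9118 + 5 = -9113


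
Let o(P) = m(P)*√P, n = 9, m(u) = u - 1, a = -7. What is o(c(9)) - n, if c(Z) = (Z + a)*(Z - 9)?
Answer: -9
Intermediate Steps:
m(u) = -1 + u
c(Z) = (-9 + Z)*(-7 + Z) (c(Z) = (Z - 7)*(Z - 9) = (-7 + Z)*(-9 + Z) = (-9 + Z)*(-7 + Z))
o(P) = √P*(-1 + P) (o(P) = (-1 + P)*√P = √P*(-1 + P))
o(c(9)) - n = √(63 + 9² - 16*9)*(-1 + (63 + 9² - 16*9)) - 1*9 = √(63 + 81 - 144)*(-1 + (63 + 81 - 144)) - 9 = √0*(-1 + 0) - 9 = 0*(-1) - 9 = 0 - 9 = -9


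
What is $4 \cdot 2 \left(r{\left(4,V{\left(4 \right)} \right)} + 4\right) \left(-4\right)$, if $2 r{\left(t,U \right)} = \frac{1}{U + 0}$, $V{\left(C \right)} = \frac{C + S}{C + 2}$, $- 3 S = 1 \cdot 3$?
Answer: $-160$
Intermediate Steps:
$S = -1$ ($S = - \frac{1 \cdot 3}{3} = \left(- \frac{1}{3}\right) 3 = -1$)
$V{\left(C \right)} = \frac{-1 + C}{2 + C}$ ($V{\left(C \right)} = \frac{C - 1}{C + 2} = \frac{-1 + C}{2 + C}$)
$r{\left(t,U \right)} = \frac{1}{2 U}$ ($r{\left(t,U \right)} = \frac{1}{2 \left(U + 0\right)} = \frac{1}{2 U}$)
$4 \cdot 2 \left(r{\left(4,V{\left(4 \right)} \right)} + 4\right) \left(-4\right) = 4 \cdot 2 \left(\frac{1}{2 \frac{-1 + 4}{2 + 4}} + 4\right) \left(-4\right) = 8 \left(\frac{1}{2 \cdot \frac{1}{6} \cdot 3} + 4\right) \left(-4\right) = 8 \left(\frac{\frac{1}{\frac{1}{2}}}{2} + 4\right) \left(-4\right) = 8 \left(\frac{1}{2} \cdot 2 + 4\right) \left(-4\right) = 8 \left(1 + 4\right) \left(-4\right) = 8 \cdot 5 \left(-4\right) = 8 \left(-20\right) = -160$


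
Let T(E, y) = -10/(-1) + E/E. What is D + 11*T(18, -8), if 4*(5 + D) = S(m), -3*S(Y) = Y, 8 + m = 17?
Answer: 461/4 ≈ 115.25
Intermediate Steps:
m = 9 (m = -8 + 17 = 9)
S(Y) = -Y/3
D = -23/4 (D = -5 + (-1/3*9)/4 = -5 + (1/4)*(-3) = -5 - 3/4 = -23/4 ≈ -5.7500)
T(E, y) = 11 (T(E, y) = -10*(-1) + 1 = 10 + 1 = 11)
D + 11*T(18, -8) = -23/4 + 11*11 = -23/4 + 121 = 461/4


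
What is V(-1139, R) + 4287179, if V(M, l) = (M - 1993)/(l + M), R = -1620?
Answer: 11828329993/2759 ≈ 4.2872e+6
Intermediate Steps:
V(M, l) = (-1993 + M)/(M + l)
V(-1139, R) + 4287179 = (-1993 - 1139)/(-1139 - 1620) + 4287179 = -3132/(-2759) + 4287179 = -1/2759*(-3132) + 4287179 = 3132/2759 + 4287179 = 11828329993/2759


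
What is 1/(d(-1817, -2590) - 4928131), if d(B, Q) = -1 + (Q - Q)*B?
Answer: -1/4928132 ≈ -2.0292e-7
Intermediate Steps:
d(B, Q) = -1 (d(B, Q) = -1 + 0*B = -1 + 0 = -1)
1/(d(-1817, -2590) - 4928131) = 1/(-1 - 4928131) = 1/(-4928132) = -1/4928132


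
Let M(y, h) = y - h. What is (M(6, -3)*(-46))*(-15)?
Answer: 6210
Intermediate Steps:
(M(6, -3)*(-46))*(-15) = ((6 - 1*(-3))*(-46))*(-15) = ((6 + 3)*(-46))*(-15) = (9*(-46))*(-15) = -414*(-15) = 6210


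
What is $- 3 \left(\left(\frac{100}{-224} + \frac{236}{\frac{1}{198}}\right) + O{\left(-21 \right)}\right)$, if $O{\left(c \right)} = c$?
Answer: $- \frac{7846701}{56} \approx -1.4012 \cdot 10^{5}$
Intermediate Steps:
$- 3 \left(\left(\frac{100}{-224} + \frac{236}{\frac{1}{198}}\right) + O{\left(-21 \right)}\right) = - 3 \left(\left(\frac{100}{-224} + \frac{236}{\frac{1}{198}}\right) - 21\right) = - 3 \left(\left(100 \left(- \frac{1}{224}\right) + 236 \frac{1}{\frac{1}{198}}\right) - 21\right) = - 3 \left(\left(- \frac{25}{56} + 236 \cdot 198\right) - 21\right) = - 3 \left(\left(- \frac{25}{56} + 46728\right) - 21\right) = - 3 \left(\frac{2616743}{56} - 21\right) = \left(-3\right) \frac{2615567}{56} = - \frac{7846701}{56}$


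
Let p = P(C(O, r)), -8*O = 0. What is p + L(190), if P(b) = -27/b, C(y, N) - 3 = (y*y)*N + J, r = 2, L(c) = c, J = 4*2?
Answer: 2063/11 ≈ 187.55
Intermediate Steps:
J = 8
O = 0 (O = -⅛*0 = 0)
C(y, N) = 11 + N*y² (C(y, N) = 3 + ((y*y)*N + 8) = 3 + (y²*N + 8) = 3 + (N*y² + 8) = 3 + (8 + N*y²) = 11 + N*y²)
p = -27/11 (p = -27/(11 + 2*0²) = -27/(11 + 2*0) = -27/(11 + 0) = -27/11 ≈ -2.4545)
p + L(190) = -27/11 + 190 = 2063/11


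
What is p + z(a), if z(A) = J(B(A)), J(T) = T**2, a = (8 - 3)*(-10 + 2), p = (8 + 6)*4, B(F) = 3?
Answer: 65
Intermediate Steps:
p = 56 (p = 14*4 = 56)
a = -40 (a = 5*(-8) = -40)
z(A) = 9 (z(A) = 3**2 = 9)
p + z(a) = 56 + 9 = 65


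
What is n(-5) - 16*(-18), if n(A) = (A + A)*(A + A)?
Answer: 388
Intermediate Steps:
n(A) = 4*A² (n(A) = (2*A)*(2*A) = 4*A²)
n(-5) - 16*(-18) = 4*(-5)² - 16*(-18) = 4*25 + 288 = 100 + 288 = 388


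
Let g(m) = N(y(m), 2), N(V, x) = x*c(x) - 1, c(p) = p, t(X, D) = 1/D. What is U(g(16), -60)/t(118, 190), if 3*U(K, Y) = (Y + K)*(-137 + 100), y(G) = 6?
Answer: 133570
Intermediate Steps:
N(V, x) = -1 + x**2 (N(V, x) = x*x - 1 = x**2 - 1 = -1 + x**2)
g(m) = 3 (g(m) = -1 + 2**2 = -1 + 4 = 3)
U(K, Y) = -37*K/3 - 37*Y/3 (U(K, Y) = ((Y + K)*(-137 + 100))/3 = ((K + Y)*(-37))/3 = (-37*K - 37*Y)/3 = -37*K/3 - 37*Y/3)
U(g(16), -60)/t(118, 190) = (-37/3*3 - 37/3*(-60))/(1/190) = (-37 + 740)/(1/190) = 703*190 = 133570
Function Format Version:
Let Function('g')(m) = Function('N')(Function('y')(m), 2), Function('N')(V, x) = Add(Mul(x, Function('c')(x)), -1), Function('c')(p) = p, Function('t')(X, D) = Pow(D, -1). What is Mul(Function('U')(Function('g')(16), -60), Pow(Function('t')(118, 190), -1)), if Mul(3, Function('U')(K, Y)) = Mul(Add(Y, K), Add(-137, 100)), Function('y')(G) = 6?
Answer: 133570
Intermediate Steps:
Function('N')(V, x) = Add(-1, Pow(x, 2)) (Function('N')(V, x) = Add(Mul(x, x), -1) = Add(Pow(x, 2), -1) = Add(-1, Pow(x, 2)))
Function('g')(m) = 3 (Function('g')(m) = Add(-1, Pow(2, 2)) = Add(-1, 4) = 3)
Function('U')(K, Y) = Add(Mul(Rational(-37, 3), K), Mul(Rational(-37, 3), Y)) (Function('U')(K, Y) = Mul(Rational(1, 3), Mul(Add(Y, K), Add(-137, 100))) = Mul(Rational(1, 3), Mul(Add(K, Y), -37)) = Mul(Rational(1, 3), Add(Mul(-37, K), Mul(-37, Y))) = Add(Mul(Rational(-37, 3), K), Mul(Rational(-37, 3), Y)))
Mul(Function('U')(Function('g')(16), -60), Pow(Function('t')(118, 190), -1)) = Mul(Add(Mul(Rational(-37, 3), 3), Mul(Rational(-37, 3), -60)), Pow(Pow(190, -1), -1)) = Mul(Add(-37, 740), Pow(Rational(1, 190), -1)) = Mul(703, 190) = 133570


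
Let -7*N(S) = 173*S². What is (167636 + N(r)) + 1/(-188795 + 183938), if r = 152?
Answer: -13713933787/33999 ≈ -4.0336e+5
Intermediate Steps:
N(S) = -173*S²/7
(167636 + N(r)) + 1/(-188795 + 183938) = (167636 - 173/7*152²) + 1/(-188795 + 183938) = (167636 - 173/7*23104) + 1/(-4857) = (167636 - 3996992/7) - 1/4857 = -2823540/7 - 1/4857 = -13713933787/33999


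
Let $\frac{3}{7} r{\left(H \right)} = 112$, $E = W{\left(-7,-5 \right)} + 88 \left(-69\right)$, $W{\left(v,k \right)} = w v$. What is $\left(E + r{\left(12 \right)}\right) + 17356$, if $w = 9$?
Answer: $\frac{34447}{3} \approx 11482.0$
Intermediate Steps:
$W{\left(v,k \right)} = 9 v$
$E = -6135$ ($E = 9 \left(-7\right) + 88 \left(-69\right) = -63 - 6072 = -6135$)
$r{\left(H \right)} = \frac{784}{3}$ ($r{\left(H \right)} = \frac{7}{3} \cdot 112 = \frac{784}{3}$)
$\left(E + r{\left(12 \right)}\right) + 17356 = \left(-6135 + \frac{784}{3}\right) + 17356 = - \frac{17621}{3} + 17356 = \frac{34447}{3}$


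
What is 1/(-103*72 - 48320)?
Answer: -1/55736 ≈ -1.7942e-5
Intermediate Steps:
1/(-103*72 - 48320) = 1/(-7416 - 48320) = 1/(-55736) = -1/55736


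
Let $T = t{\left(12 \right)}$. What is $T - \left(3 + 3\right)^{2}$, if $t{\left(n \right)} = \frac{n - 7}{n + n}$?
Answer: $- \frac{859}{24} \approx -35.792$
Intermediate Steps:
$t{\left(n \right)} = \frac{-7 + n}{2 n}$
$T = \frac{5}{24}$ ($T = \frac{-7 + 12}{2 \cdot 12} = \frac{1}{2} \cdot \frac{1}{12} \cdot 5 = \frac{5}{24} \approx 0.20833$)
$T - \left(3 + 3\right)^{2} = \frac{5}{24} - \left(3 + 3\right)^{2} = \frac{5}{24} - 6^{2} = \frac{5}{24} - 36 = - \frac{859}{24}$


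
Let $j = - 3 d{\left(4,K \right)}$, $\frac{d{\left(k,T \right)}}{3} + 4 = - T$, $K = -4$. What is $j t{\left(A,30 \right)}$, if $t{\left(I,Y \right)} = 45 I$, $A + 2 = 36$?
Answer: $0$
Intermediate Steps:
$A = 34$ ($A = -2 + 36 = 34$)
$d{\left(k,T \right)} = -12 - 3 T$ ($d{\left(k,T \right)} = -12 + 3 \left(- T\right) = -12 - 3 T$)
$j = 0$ ($j = - 3 \left(-12 - -12\right) = - 3 \left(-12 + 12\right) = \left(-3\right) 0 = 0$)
$j t{\left(A,30 \right)} = 0 \cdot 45 \cdot 34 = 0 \cdot 1530 = 0$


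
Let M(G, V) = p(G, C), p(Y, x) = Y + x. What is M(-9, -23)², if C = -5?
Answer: 196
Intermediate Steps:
M(G, V) = -5 + G (M(G, V) = G - 5 = -5 + G)
M(-9, -23)² = (-5 - 9)² = (-14)² = 196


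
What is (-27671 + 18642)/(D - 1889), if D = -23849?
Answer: 9029/25738 ≈ 0.35080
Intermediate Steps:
(-27671 + 18642)/(D - 1889) = (-27671 + 18642)/(-23849 - 1889) = -9029/(-25738) = -9029*(-1/25738) = 9029/25738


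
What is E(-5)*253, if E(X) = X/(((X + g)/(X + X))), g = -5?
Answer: -1265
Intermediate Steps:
E(X) = 2*X²/(-5 + X) (E(X) = X/(((X - 5)/(X + X))) = X/(((-5 + X)/((2*X)))) = X/(((-5 + X)*(1/(2*X)))) = X/(((-5 + X)/(2*X))) = X*(2*X/(-5 + X)) = 2*X²/(-5 + X))
E(-5)*253 = (2*(-5)²/(-5 - 5))*253 = (2*25/(-10))*253 = (2*25*(-⅒))*253 = -5*253 = -1265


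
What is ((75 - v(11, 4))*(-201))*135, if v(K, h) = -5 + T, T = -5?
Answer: -2306475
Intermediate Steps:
v(K, h) = -10 (v(K, h) = -5 - 5 = -10)
((75 - v(11, 4))*(-201))*135 = ((75 - 1*(-10))*(-201))*135 = ((75 + 10)*(-201))*135 = (85*(-201))*135 = -17085*135 = -2306475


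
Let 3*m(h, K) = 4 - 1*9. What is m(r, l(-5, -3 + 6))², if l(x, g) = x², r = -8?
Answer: 25/9 ≈ 2.7778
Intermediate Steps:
m(h, K) = -5/3 (m(h, K) = (4 - 1*9)/3 = (4 - 9)/3 = (⅓)*(-5) = -5/3)
m(r, l(-5, -3 + 6))² = (-5/3)² = 25/9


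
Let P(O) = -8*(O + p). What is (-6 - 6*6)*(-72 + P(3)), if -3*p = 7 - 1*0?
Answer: 3248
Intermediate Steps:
p = -7/3 (p = -(7 - 1*0)/3 = -(7 + 0)/3 = -1/3*7 = -7/3 ≈ -2.3333)
P(O) = 56/3 - 8*O (P(O) = -8*(O - 7/3) = -8*(-7/3 + O) = 56/3 - 8*O)
(-6 - 6*6)*(-72 + P(3)) = (-6 - 6*6)*(-72 + (56/3 - 8*3)) = (-6 - 36)*(-72 + (56/3 - 24)) = -42*(-72 - 16/3) = -42*(-232/3) = 3248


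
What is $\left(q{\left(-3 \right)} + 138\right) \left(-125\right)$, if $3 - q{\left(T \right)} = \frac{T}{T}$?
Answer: $-17500$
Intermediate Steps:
$q{\left(T \right)} = 2$ ($q{\left(T \right)} = 3 - \frac{T}{T} = 3 - 1 = 2$)
$\left(q{\left(-3 \right)} + 138\right) \left(-125\right) = \left(2 + 138\right) \left(-125\right) = 140 \left(-125\right) = -17500$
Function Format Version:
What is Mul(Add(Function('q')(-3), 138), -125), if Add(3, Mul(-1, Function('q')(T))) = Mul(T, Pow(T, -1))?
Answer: -17500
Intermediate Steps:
Function('q')(T) = 2 (Function('q')(T) = Add(3, Mul(-1, Mul(T, Pow(T, -1)))) = Add(3, Mul(-1, 1)) = Add(3, -1) = 2)
Mul(Add(Function('q')(-3), 138), -125) = Mul(Add(2, 138), -125) = Mul(140, -125) = -17500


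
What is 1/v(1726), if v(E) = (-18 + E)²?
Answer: 1/2917264 ≈ 3.4279e-7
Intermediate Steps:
1/v(1726) = 1/((-18 + 1726)²) = 1/(1708²) = 1/2917264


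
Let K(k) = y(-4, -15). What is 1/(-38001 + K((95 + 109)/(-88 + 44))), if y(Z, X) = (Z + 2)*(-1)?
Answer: -1/37999 ≈ -2.6316e-5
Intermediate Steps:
y(Z, X) = -2 - Z (y(Z, X) = (2 + Z)*(-1) = -2 - Z)
K(k) = 2 (K(k) = -2 - 1*(-4) = -2 + 4 = 2)
1/(-38001 + K((95 + 109)/(-88 + 44))) = 1/(-38001 + 2) = 1/(-37999) = -1/37999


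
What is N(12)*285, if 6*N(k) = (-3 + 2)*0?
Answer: 0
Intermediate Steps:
N(k) = 0 (N(k) = ((-3 + 2)*0)/6 = (-1*0)/6 = (1/6)*0 = 0)
N(12)*285 = 0*285 = 0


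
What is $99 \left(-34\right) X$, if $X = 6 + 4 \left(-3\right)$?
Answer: $20196$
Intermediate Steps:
$X = -6$ ($X = 6 - 12 = -6$)
$99 \left(-34\right) X = 99 \left(-34\right) \left(-6\right) = \left(-3366\right) \left(-6\right) = 20196$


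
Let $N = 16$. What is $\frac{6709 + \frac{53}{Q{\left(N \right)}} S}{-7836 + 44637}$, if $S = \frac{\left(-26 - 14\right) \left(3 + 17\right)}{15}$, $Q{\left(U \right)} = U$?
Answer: $\frac{19597}{110403} \approx 0.1775$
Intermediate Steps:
$S = - \frac{160}{3}$ ($S = \left(-40\right) 20 \cdot \frac{1}{15} = \left(-800\right) \frac{1}{15} = - \frac{160}{3} \approx -53.333$)
$\frac{6709 + \frac{53}{Q{\left(N \right)}} S}{-7836 + 44637} = \frac{6709 + \frac{53}{16} \left(- \frac{160}{3}\right)}{-7836 + 44637} = \frac{6709 + 53 \cdot \frac{1}{16} \left(- \frac{160}{3}\right)}{36801} = \left(6709 + \frac{53}{16} \left(- \frac{160}{3}\right)\right) \frac{1}{36801} = \left(6709 - \frac{530}{3}\right) \frac{1}{36801} = \frac{19597}{3} \cdot \frac{1}{36801} = \frac{19597}{110403}$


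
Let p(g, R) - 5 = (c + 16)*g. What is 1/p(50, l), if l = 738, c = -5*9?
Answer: -1/1445 ≈ -0.00069204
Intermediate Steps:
c = -45
p(g, R) = 5 - 29*g (p(g, R) = 5 + (-45 + 16)*g = 5 - 29*g)
1/p(50, l) = 1/(5 - 29*50) = 1/(5 - 1450) = 1/(-1445) = -1/1445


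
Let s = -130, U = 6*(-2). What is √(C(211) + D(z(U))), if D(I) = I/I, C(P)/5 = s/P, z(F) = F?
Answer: I*√92629/211 ≈ 1.4424*I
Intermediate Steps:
U = -12
C(P) = -650/P (C(P) = 5*(-130/P) = -650/P)
D(I) = 1
√(C(211) + D(z(U))) = √(-650/211 + 1) = √(-439/211) = I*√92629/211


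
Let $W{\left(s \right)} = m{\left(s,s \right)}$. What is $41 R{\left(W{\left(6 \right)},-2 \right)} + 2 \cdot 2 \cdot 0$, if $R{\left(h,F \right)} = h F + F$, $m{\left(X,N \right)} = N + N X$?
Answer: $-3526$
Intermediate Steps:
$W{\left(s \right)} = s \left(1 + s\right)$
$R{\left(h,F \right)} = F + F h$ ($R{\left(h,F \right)} = F h + F = F + F h$)
$41 R{\left(W{\left(6 \right)},-2 \right)} + 2 \cdot 2 \cdot 0 = 41 \left(- 2 \left(1 + 6 \left(1 + 6\right)\right)\right) + 2 \cdot 2 \cdot 0 = 41 \left(- 2 \left(1 + 6 \cdot 7\right)\right) + 4 \cdot 0 = 41 \left(- 2 \left(1 + 42\right)\right) + 0 = 41 \left(\left(-2\right) 43\right) + 0 = 41 \left(-86\right) + 0 = -3526 + 0 = -3526$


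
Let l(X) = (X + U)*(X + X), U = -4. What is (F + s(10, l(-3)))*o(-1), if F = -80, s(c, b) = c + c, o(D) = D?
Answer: 60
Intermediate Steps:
l(X) = 2*X*(-4 + X) (l(X) = (X - 4)*(X + X) = (-4 + X)*(2*X) = 2*X*(-4 + X))
s(c, b) = 2*c
(F + s(10, l(-3)))*o(-1) = (-80 + 2*10)*(-1) = (-80 + 20)*(-1) = -60*(-1) = 60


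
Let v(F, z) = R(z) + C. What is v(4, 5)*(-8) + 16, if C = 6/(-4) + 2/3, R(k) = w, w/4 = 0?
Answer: 68/3 ≈ 22.667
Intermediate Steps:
w = 0 (w = 4*0 = 0)
R(k) = 0
C = -5/6 (C = 6*(-1/4) + 2*(1/3) = -3/2 + 2/3 = -5/6 ≈ -0.83333)
v(F, z) = -5/6 (v(F, z) = 0 - 5/6 = -5/6)
v(4, 5)*(-8) + 16 = -5/6*(-8) + 16 = 20/3 + 16 = 68/3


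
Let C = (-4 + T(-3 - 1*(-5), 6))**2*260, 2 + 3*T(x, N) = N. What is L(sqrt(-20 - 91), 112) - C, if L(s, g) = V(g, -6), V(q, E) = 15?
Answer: -16505/9 ≈ -1833.9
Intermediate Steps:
T(x, N) = -2/3 + N/3
L(s, g) = 15
C = 16640/9 (C = (-4 + (-2/3 + (1/3)*6))**2*260 = (-4 + (-2/3 + 2))**2*260 = (-4 + 4/3)**2*260 = (-8/3)**2*260 = (64/9)*260 = 16640/9 ≈ 1848.9)
L(sqrt(-20 - 91), 112) - C = 15 - 1*16640/9 = 15 - 16640/9 = -16505/9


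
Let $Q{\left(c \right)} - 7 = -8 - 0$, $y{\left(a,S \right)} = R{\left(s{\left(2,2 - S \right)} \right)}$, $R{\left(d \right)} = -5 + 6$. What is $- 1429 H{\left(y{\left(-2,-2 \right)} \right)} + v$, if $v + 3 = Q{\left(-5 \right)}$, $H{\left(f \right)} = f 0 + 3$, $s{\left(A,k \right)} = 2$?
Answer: $-4291$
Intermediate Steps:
$R{\left(d \right)} = 1$
$y{\left(a,S \right)} = 1$
$Q{\left(c \right)} = -1$ ($Q{\left(c \right)} = 7 - 8 = -1$)
$H{\left(f \right)} = 3$ ($H{\left(f \right)} = 0 + 3 = 3$)
$v = -4$ ($v = -3 - 1 = -4$)
$- 1429 H{\left(y{\left(-2,-2 \right)} \right)} + v = \left(-1429\right) 3 - 4 = -4287 - 4 = -4291$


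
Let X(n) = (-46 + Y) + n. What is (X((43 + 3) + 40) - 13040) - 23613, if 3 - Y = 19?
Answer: -36629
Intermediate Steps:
Y = -16 (Y = 3 - 1*19 = 3 - 19 = -16)
X(n) = -62 + n (X(n) = (-46 - 16) + n = -62 + n)
(X((43 + 3) + 40) - 13040) - 23613 = ((-62 + ((43 + 3) + 40)) - 13040) - 23613 = ((-62 + (46 + 40)) - 13040) - 23613 = ((-62 + 86) - 13040) - 23613 = (24 - 13040) - 23613 = -13016 - 23613 = -36629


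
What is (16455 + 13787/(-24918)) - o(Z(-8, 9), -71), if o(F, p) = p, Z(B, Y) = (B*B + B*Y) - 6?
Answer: 411781081/24918 ≈ 16525.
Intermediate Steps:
Z(B, Y) = -6 + B² + B*Y (Z(B, Y) = (B² + B*Y) - 6 = -6 + B² + B*Y)
(16455 + 13787/(-24918)) - o(Z(-8, 9), -71) = (16455 + 13787/(-24918)) - 1*(-71) = (16455 + 13787*(-1/24918)) + 71 = (16455 - 13787/24918) + 71 = 410011903/24918 + 71 = 411781081/24918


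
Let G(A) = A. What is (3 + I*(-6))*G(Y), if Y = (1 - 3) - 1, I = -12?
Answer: -225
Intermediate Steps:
Y = -3 (Y = -2 - 1 = -3)
(3 + I*(-6))*G(Y) = (3 - 12*(-6))*(-3) = (3 + 72)*(-3) = 75*(-3) = -225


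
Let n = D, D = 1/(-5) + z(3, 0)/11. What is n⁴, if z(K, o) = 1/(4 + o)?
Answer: 2313441/2342560000 ≈ 0.00098757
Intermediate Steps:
D = -39/220 (D = 1/(-5) + 1/((4 + 0)*11) = 1*(-⅕) + (1/11)/4 = -⅕ + (¼)*(1/11) = -⅕ + 1/44 = -39/220 ≈ -0.17727)
n = -39/220 ≈ -0.17727
n⁴ = (-39/220)⁴ = 2313441/2342560000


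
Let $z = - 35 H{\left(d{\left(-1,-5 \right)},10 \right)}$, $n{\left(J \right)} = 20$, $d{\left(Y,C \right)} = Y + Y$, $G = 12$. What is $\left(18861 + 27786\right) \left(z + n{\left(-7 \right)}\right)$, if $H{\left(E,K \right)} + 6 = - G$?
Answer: $30320550$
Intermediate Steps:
$d{\left(Y,C \right)} = 2 Y$
$H{\left(E,K \right)} = -18$ ($H{\left(E,K \right)} = -6 - 12 = -18$)
$z = 630$ ($z = \left(-35\right) \left(-18\right) = 630$)
$\left(18861 + 27786\right) \left(z + n{\left(-7 \right)}\right) = \left(18861 + 27786\right) \left(630 + 20\right) = 46647 \cdot 650 = 30320550$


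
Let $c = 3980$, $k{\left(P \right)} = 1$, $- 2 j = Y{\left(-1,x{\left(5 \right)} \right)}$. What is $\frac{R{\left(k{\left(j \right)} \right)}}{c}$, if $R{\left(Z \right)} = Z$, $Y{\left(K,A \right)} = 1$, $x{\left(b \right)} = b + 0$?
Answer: $\frac{1}{3980} \approx 0.00025126$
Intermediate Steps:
$x{\left(b \right)} = b$
$j = - \frac{1}{2}$ ($j = \left(- \frac{1}{2}\right) 1 = - \frac{1}{2} \approx -0.5$)
$\frac{R{\left(k{\left(j \right)} \right)}}{c} = 1 \cdot \frac{1}{3980} = \frac{1}{3980}$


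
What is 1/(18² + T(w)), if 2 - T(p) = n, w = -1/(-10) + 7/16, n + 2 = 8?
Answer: 1/320 ≈ 0.0031250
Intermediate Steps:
n = 6 (n = -2 + 8 = 6)
w = 43/80 (w = -1*(-⅒) + 7*(1/16) = ⅒ + 7/16 = 43/80 ≈ 0.53750)
T(p) = -4 (T(p) = 2 - 1*6 = 2 - 6 = -4)
1/(18² + T(w)) = 1/(18² - 4) = 1/(324 - 4) = 1/320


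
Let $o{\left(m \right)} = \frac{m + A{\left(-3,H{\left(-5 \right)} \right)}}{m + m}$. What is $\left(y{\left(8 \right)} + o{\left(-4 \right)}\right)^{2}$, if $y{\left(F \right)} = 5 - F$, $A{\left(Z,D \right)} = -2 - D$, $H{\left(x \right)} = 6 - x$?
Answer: $\frac{49}{64} \approx 0.76563$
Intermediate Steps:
$o{\left(m \right)} = \frac{-13 + m}{2 m}$ ($o{\left(m \right)} = \frac{m - \left(8 + 5\right)}{m + m} = \frac{m - 13}{2 m} = \left(m - 13\right) \frac{1}{2 m} = \left(-13 + m\right) \frac{1}{2 m} = \frac{-13 + m}{2 m}$)
$\left(y{\left(8 \right)} + o{\left(-4 \right)}\right)^{2} = \left(\left(5 - 8\right) + \frac{-13 - 4}{2 \left(-4\right)}\right)^{2} = \left(\left(5 - 8\right) + \frac{1}{2} \left(- \frac{1}{4}\right) \left(-17\right)\right)^{2} = \left(-3 + \frac{17}{8}\right)^{2} = \left(- \frac{7}{8}\right)^{2} = \frac{49}{64}$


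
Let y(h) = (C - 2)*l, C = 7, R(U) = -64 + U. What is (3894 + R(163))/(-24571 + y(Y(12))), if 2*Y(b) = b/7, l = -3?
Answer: -3993/24586 ≈ -0.16241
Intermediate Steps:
Y(b) = b/14 (Y(b) = (b/7)/2 = b/14)
y(h) = -15 (y(h) = (7 - 2)*(-3) = 5*(-3) = -15)
(3894 + R(163))/(-24571 + y(Y(12))) = (3894 + (-64 + 163))/(-24571 - 15) = (3894 + 99)/(-24586) = 3993*(-1/24586) = -3993/24586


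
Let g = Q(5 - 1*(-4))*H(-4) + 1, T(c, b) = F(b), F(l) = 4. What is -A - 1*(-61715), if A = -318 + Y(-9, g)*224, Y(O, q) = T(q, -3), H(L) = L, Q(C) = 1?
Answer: 61137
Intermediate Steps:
T(c, b) = 4
g = -3 (g = 1*(-4) + 1 = -4 + 1 = -3)
Y(O, q) = 4
A = 578 (A = -318 + 4*224 = -318 + 896 = 578)
-A - 1*(-61715) = -1*578 - 1*(-61715) = -578 + 61715 = 61137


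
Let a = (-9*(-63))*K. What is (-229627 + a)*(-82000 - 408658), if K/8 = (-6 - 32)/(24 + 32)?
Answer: 114178569890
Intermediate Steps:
K = -38/7 (K = 8*((-6 - 32)/(24 + 32)) = 8*(-38/56) = 8*(-38*1/56) = 8*(-19/28) = -38/7 ≈ -5.4286)
a = -3078 (a = -9*(-63)*(-38/7) = 567*(-38/7) = -3078)
(-229627 + a)*(-82000 - 408658) = (-229627 - 3078)*(-82000 - 408658) = -232705*(-490658) = 114178569890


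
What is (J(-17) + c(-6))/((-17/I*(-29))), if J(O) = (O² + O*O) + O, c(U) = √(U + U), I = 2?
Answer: 66/29 + 4*I*√3/493 ≈ 2.2759 + 0.014053*I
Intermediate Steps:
c(U) = √2*√U (c(U) = √(2*U) = √2*√U)
J(O) = O + 2*O² (J(O) = (O² + O²) + O = 2*O² + O = O + 2*O²)
(J(-17) + c(-6))/((-17/I*(-29))) = (-17*(1 + 2*(-17)) + √2*√(-6))/((-17/2*(-29))) = (-17*(1 - 34) + √2*(I*√6))/((-17*½*(-29))) = (-17*(-33) + 2*I*√3)/((-17/2*(-29))) = (561 + 2*I*√3)/(493/2) = (561 + 2*I*√3)*(2/493) = 66/29 + 4*I*√3/493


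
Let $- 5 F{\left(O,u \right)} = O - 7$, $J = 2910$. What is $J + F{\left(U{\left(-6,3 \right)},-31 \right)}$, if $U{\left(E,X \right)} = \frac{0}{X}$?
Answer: $\frac{14557}{5} \approx 2911.4$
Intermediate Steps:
$U{\left(E,X \right)} = 0$
$F{\left(O,u \right)} = \frac{7}{5} - \frac{O}{5}$ ($F{\left(O,u \right)} = - \frac{O - 7}{5} = - \frac{-7 + O}{5} = \frac{7}{5} - \frac{O}{5}$)
$J + F{\left(U{\left(-6,3 \right)},-31 \right)} = 2910 + \left(\frac{7}{5} - 0\right) = 2910 + \left(\frac{7}{5} + 0\right) = 2910 + \frac{7}{5} = \frac{14557}{5}$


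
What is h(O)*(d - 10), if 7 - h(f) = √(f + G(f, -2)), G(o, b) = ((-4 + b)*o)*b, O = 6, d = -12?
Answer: -154 + 22*√78 ≈ 40.299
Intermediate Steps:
G(o, b) = b*o*(-4 + b) (G(o, b) = (o*(-4 + b))*b = b*o*(-4 + b))
h(f) = 7 - √13*√f (h(f) = 7 - √(f - 2*f*(-4 - 2)) = 7 - √(f - 2*f*(-6)) = 7 - √(f + 12*f) = 7 - √(13*f) = 7 - √13*√f)
h(O)*(d - 10) = (7 - √13*√6)*(-12 - 10) = (7 - √78)*(-22) = -154 + 22*√78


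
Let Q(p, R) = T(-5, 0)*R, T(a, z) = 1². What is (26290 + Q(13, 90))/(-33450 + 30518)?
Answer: -6595/733 ≈ -8.9973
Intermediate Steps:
T(a, z) = 1
Q(p, R) = R (Q(p, R) = 1*R = R)
(26290 + Q(13, 90))/(-33450 + 30518) = (26290 + 90)/(-33450 + 30518) = 26380/(-2932) = 26380*(-1/2932) = -6595/733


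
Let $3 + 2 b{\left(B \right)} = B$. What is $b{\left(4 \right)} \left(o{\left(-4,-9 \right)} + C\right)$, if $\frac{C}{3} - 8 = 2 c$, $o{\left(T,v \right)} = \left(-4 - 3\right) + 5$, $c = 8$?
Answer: $35$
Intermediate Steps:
$b{\left(B \right)} = - \frac{3}{2} + \frac{B}{2}$
$o{\left(T,v \right)} = -2$ ($o{\left(T,v \right)} = -7 + 5 = -2$)
$C = 72$ ($C = 24 + 3 \cdot 2 \cdot 8 = 24 + 3 \cdot 16 = 24 + 48 = 72$)
$b{\left(4 \right)} \left(o{\left(-4,-9 \right)} + C\right) = \left(- \frac{3}{2} + \frac{1}{2} \cdot 4\right) \left(-2 + 72\right) = \left(- \frac{3}{2} + 2\right) 70 = \frac{1}{2} \cdot 70 = 35$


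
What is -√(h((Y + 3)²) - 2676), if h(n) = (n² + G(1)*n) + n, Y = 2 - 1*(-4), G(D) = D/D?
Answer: -√4047 ≈ -63.616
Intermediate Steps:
G(D) = 1
Y = 6 (Y = 2 + 4 = 6)
h(n) = n² + 2*n (h(n) = (n² + 1*n) + n = (n² + n) + n = (n + n²) + n = n² + 2*n)
-√(h((Y + 3)²) - 2676) = -√((6 + 3)²*(2 + (6 + 3)²) - 2676) = -√(9²*(2 + 9²) - 2676) = -√(81*(2 + 81) - 2676) = -√(81*83 - 2676) = -√(6723 - 2676) = -√4047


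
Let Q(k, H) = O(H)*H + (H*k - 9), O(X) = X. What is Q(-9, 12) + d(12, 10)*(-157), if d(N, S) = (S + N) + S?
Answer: -4997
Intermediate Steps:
Q(k, H) = -9 + H² + H*k (Q(k, H) = H*H + (H*k - 9) = H² + (-9 + H*k) = -9 + H² + H*k)
d(N, S) = N + 2*S (d(N, S) = (N + S) + S = N + 2*S)
Q(-9, 12) + d(12, 10)*(-157) = (-9 + 12² + 12*(-9)) + (12 + 2*10)*(-157) = (-9 + 144 - 108) + (12 + 20)*(-157) = 27 + 32*(-157) = 27 - 5024 = -4997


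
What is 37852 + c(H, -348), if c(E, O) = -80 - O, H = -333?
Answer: 38120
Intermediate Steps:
37852 + c(H, -348) = 37852 + (-80 - 1*(-348)) = 37852 + (-80 + 348) = 37852 + 268 = 38120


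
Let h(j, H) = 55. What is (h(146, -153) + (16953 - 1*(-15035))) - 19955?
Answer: 12088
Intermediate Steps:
(h(146, -153) + (16953 - 1*(-15035))) - 19955 = (55 + (16953 - 1*(-15035))) - 19955 = (55 + (16953 + 15035)) - 19955 = (55 + 31988) - 19955 = 32043 - 19955 = 12088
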